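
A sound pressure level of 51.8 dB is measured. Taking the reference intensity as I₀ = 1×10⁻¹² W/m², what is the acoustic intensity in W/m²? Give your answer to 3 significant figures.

I = I₀·10^(L/10) = 10⁻¹² × 10^(51.8/10) = 10^(-6.820).

1.51e-07 W/m²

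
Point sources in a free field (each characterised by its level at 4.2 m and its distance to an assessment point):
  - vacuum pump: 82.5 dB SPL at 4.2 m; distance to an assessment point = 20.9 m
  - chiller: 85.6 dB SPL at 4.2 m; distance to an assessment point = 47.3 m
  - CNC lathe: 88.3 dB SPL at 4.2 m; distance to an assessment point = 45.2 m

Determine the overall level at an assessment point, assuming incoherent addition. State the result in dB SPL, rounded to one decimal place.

72.0 dB SPL

First find each source's level at the receiver (point-source: −20·log₁₀(r/r_ref)), then combine on an intensity basis.
vacuum pump: 82.5 − 20·log₁₀(20.9/4.2) = 82.5 − 13.94 = 68.56 dB SPL.
chiller: 85.6 − 20·log₁₀(47.3/4.2) = 85.6 − 21.03 = 64.57 dB SPL.
CNC lathe: 88.3 − 20·log₁₀(45.2/4.2) = 88.3 − 20.64 = 67.66 dB SPL.
Σ 10^(L/10) = 1.588e+07 → L_total = 10·log₁₀(1.588e+07) = 72.01 dB SPL.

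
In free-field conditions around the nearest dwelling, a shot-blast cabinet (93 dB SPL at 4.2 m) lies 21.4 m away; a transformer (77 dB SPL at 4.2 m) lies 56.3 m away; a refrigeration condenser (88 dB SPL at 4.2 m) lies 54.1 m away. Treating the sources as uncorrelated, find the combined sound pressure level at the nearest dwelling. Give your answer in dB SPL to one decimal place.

Apply inverse-square spreading to bring every level to the receiver, then sum 10^(L/10).
shot-blast cabinet: 93 − 20·log₁₀(21.4/4.2) = 93 − 14.14 = 78.86 dB SPL.
transformer: 77 − 20·log₁₀(56.3/4.2) = 77 − 22.55 = 54.45 dB SPL.
refrigeration condenser: 88 − 20·log₁₀(54.1/4.2) = 88 − 22.20 = 65.80 dB SPL.
Σ 10^(L/10) = 8.094e+07 → L_total = 10·log₁₀(8.094e+07) = 79.08 dB SPL.

79.1 dB SPL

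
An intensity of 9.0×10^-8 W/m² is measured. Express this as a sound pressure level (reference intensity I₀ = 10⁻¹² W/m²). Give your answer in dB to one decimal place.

Dividing by I₀ shifts the exponent by 12: I/I₀ = 9.0×10^4.
L = 10·(0.9542 + 4) = 49.54 dB.

49.5 dB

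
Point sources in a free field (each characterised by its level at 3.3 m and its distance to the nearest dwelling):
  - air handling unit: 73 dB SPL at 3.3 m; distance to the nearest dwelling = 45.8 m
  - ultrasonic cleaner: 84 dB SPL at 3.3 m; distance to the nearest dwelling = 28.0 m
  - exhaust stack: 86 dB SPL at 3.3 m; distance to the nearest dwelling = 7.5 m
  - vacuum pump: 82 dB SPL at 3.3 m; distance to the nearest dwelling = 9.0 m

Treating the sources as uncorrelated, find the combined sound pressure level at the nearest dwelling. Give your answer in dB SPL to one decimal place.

80.1 dB SPL

First find each source's level at the receiver (point-source: −20·log₁₀(r/r_ref)), then combine on an intensity basis.
air handling unit: 73 − 20·log₁₀(45.8/3.3) = 73 − 22.85 = 50.15 dB SPL.
ultrasonic cleaner: 84 − 20·log₁₀(28.0/3.3) = 84 − 18.57 = 65.43 dB SPL.
exhaust stack: 86 − 20·log₁₀(7.5/3.3) = 86 − 7.13 = 78.87 dB SPL.
vacuum pump: 82 − 20·log₁₀(9.0/3.3) = 82 − 8.71 = 73.29 dB SPL.
Σ 10^(L/10) = 1.020e+08 → L_total = 10·log₁₀(1.020e+08) = 80.08 dB SPL.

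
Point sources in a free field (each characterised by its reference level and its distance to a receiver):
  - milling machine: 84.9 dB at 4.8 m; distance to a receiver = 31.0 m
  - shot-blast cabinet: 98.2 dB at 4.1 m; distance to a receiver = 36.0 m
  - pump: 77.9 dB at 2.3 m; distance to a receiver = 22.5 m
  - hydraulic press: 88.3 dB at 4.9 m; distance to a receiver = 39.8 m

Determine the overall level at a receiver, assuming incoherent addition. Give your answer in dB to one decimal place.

80.2 dB

Apply inverse-square spreading to bring every level to the receiver, then sum 10^(L/10).
milling machine: 84.9 − 20·log₁₀(31.0/4.8) = 84.9 − 16.20 = 68.70 dB.
shot-blast cabinet: 98.2 − 20·log₁₀(36.0/4.1) = 98.2 − 18.87 = 79.33 dB.
pump: 77.9 − 20·log₁₀(22.5/2.3) = 77.9 − 19.81 = 58.09 dB.
hydraulic press: 88.3 − 20·log₁₀(39.8/4.9) = 88.3 − 18.19 = 70.11 dB.
Σ 10^(L/10) = 1.040e+08 → L_total = 10·log₁₀(1.040e+08) = 80.17 dB.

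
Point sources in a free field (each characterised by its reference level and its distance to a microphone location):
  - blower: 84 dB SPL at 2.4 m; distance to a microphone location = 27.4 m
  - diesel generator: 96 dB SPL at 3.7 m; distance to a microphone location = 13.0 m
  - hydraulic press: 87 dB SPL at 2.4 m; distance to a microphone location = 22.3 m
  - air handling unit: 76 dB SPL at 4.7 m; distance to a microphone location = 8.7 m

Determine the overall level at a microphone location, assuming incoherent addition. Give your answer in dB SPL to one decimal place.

85.3 dB SPL

Apply inverse-square spreading to bring every level to the receiver, then sum 10^(L/10).
blower: 84 − 20·log₁₀(27.4/2.4) = 84 − 21.15 = 62.85 dB SPL.
diesel generator: 96 − 20·log₁₀(13.0/3.7) = 96 − 10.91 = 85.09 dB SPL.
hydraulic press: 87 − 20·log₁₀(22.3/2.4) = 87 − 19.36 = 67.64 dB SPL.
air handling unit: 76 − 20·log₁₀(8.7/4.7) = 76 − 5.35 = 70.65 dB SPL.
Σ 10^(L/10) = 3.418e+08 → L_total = 10·log₁₀(3.418e+08) = 85.34 dB SPL.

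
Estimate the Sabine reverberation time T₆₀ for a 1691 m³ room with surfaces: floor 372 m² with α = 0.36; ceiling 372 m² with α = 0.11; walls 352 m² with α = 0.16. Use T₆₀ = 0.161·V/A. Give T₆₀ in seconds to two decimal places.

1.18 s

A = Σ Sᵢαᵢ = 372·0.36 + 372·0.11 + 352·0.16 = 231.16 m².
T₆₀ = 0.161·V/A = 0.161·1691/231.16 = 1.178 s.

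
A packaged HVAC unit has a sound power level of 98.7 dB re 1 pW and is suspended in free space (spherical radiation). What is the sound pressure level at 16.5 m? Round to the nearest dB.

63 dB

L_p = L_w − 10·log₁₀(4π·r²) with r = 16.5 m.
4π·r² = 3421 m², 10·log₁₀ of that is 35.342 dB.
L_p = 98.7 − 35.342 = 63.36 dB.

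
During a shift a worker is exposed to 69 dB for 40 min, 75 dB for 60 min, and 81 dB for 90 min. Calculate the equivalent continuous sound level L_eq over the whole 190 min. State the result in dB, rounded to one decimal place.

Weight each interval's intensity by its duration and average over T = 190 min:
Σ tᵢ·10^(Lᵢ/10) = 40·10^(69/10) + 60·10^(75/10) + 90·10^(81/10) = 1.355e+10.
L_eq = 10·log₁₀(1.355e+10/190) = 78.53 dB.

78.5 dB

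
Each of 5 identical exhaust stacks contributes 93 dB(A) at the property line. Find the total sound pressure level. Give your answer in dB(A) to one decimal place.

N identical incoherent sources raise the level by 10·log₁₀ N.
L_total = 93 + 10·log₁₀(5) = 93 + 6.990 = 99.99 dB(A).

100.0 dB(A)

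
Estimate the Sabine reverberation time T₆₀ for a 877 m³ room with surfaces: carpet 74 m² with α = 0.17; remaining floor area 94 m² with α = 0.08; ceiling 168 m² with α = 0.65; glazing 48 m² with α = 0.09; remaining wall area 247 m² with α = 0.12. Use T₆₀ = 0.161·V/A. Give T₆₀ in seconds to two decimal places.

0.86 s

Summing Sᵢαᵢ: 74·0.17 + 94·0.08 + 168·0.65 + 48·0.09 + 247·0.12 = 163.26 m².
T₆₀ = 0.161 × 877 / 163.26 = 0.865 s.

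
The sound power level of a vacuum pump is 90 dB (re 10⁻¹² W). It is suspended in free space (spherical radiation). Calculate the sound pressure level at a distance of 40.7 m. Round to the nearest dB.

47 dB

Free-field spherical radiation: L_p = L_w − 10·log₁₀(4π·r²), r = 40.7 m.
4π·r² = 2.082e+04 m², 10·log₁₀ of that is 43.184 dB.
L_p = 90 − 43.184 = 46.82 dB.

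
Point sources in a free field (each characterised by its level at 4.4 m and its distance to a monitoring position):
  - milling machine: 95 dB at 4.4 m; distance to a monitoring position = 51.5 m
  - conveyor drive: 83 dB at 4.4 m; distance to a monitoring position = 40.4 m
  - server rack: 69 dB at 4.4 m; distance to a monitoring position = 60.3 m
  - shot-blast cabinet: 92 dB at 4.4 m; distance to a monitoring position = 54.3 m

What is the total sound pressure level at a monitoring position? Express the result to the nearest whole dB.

Propagate each source to the receiver with L = L_ref − 20·log₁₀(r/r_ref), then add intensities.
milling machine: 95 − 20·log₁₀(51.5/4.4) = 95 − 21.37 = 73.63 dB.
conveyor drive: 83 − 20·log₁₀(40.4/4.4) = 83 − 19.26 = 63.74 dB.
server rack: 69 − 20·log₁₀(60.3/4.4) = 69 − 22.74 = 46.26 dB.
shot-blast cabinet: 92 − 20·log₁₀(54.3/4.4) = 92 − 21.83 = 70.17 dB.
Σ 10^(L/10) = 3.590e+07 → L_total = 10·log₁₀(3.590e+07) = 75.55 dB.

76 dB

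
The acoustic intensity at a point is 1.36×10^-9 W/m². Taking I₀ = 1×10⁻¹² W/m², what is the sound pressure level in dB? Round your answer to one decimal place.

31.3 dB

I/I₀ = 1.36×10^-9/10⁻¹² = 1.36×10^3, and L = 10·log₁₀(I/I₀).
L = 10·(0.1335 + 3) = 31.34 dB.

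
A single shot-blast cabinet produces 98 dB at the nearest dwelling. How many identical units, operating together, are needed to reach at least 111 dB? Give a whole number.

Need L₁ + 10·log₁₀ N ≥ 111, i.e. log₁₀ N ≥ 1.30.
N ≥ 10^(13.0/10) = 19.953, so N = 20.

20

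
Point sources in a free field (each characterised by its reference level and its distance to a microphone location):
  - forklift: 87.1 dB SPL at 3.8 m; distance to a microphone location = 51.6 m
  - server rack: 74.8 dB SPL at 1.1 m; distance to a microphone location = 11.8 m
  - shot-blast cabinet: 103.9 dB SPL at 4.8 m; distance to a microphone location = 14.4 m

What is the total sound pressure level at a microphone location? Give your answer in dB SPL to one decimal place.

Propagate each source to the receiver with L = L_ref − 20·log₁₀(r/r_ref), then add intensities.
forklift: 87.1 − 20·log₁₀(51.6/3.8) = 87.1 − 22.66 = 64.44 dB SPL.
server rack: 74.8 − 20·log₁₀(11.8/1.1) = 74.8 − 20.61 = 54.19 dB SPL.
shot-blast cabinet: 103.9 − 20·log₁₀(14.4/4.8) = 103.9 − 9.54 = 94.36 dB SPL.
Σ 10^(L/10) = 2.730e+09 → L_total = 10·log₁₀(2.730e+09) = 94.36 dB SPL.

94.4 dB SPL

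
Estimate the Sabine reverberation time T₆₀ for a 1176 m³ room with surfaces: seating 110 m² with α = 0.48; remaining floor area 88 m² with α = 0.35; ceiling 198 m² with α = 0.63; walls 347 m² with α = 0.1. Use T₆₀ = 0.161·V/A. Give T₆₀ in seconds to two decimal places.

Summing Sᵢαᵢ: 110·0.48 + 88·0.35 + 198·0.63 + 347·0.1 = 243.04 m².
T₆₀ = 0.161·V/A = 0.161·1176/243.04 = 0.779 s.

0.78 s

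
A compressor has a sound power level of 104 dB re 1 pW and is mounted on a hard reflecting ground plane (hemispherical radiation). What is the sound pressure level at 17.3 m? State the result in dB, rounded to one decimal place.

71.3 dB

The power spreads over a hemisphere of area 2π·r², so L_p = L_w − 10·log₁₀(2π·r²).
2π·r² = 1880 m², 10·log₁₀ of that is 32.743 dB.
L_p = 104 − 32.743 = 71.26 dB.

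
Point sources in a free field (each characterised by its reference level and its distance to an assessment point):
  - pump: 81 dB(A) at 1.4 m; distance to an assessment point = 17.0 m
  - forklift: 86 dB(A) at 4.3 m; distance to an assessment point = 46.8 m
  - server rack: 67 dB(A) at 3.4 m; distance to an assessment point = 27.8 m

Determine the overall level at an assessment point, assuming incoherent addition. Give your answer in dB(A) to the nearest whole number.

Propagate each source to the receiver with L = L_ref − 20·log₁₀(r/r_ref), then add intensities.
pump: 81 − 20·log₁₀(17.0/1.4) = 81 − 21.69 = 59.31 dB(A).
forklift: 86 − 20·log₁₀(46.8/4.3) = 86 − 20.74 = 65.26 dB(A).
server rack: 67 − 20·log₁₀(27.8/3.4) = 67 − 18.25 = 48.75 dB(A).
Σ 10^(L/10) = 4.290e+06 → L_total = 10·log₁₀(4.290e+06) = 66.32 dB(A).

66 dB(A)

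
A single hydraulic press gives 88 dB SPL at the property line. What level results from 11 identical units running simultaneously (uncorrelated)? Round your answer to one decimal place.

98.4 dB SPL

With 11 equal, uncorrelated contributions the intensity is 11× that of one unit, giving a rise of 10·log₁₀ 11.
L_total = 88 + 10·log₁₀(11) = 88 + 10.414 = 98.41 dB SPL.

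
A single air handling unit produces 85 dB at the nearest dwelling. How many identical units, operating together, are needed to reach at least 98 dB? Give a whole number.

The shortfall is 98 − 85 = 13.0 dB, and N units add 10·log₁₀ N, so need 10·log₁₀ N ≥ 13.0.
N ≥ 10^(13.0/10) = 19.953, so N = 20.

20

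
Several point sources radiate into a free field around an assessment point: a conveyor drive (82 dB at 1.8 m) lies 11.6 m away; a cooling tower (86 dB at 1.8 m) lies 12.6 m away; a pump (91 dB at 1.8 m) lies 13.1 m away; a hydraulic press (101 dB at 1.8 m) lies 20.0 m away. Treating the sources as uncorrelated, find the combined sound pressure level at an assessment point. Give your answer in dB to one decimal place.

Propagate each source to the receiver with L = L_ref − 20·log₁₀(r/r_ref), then add intensities.
conveyor drive: 82 − 20·log₁₀(11.6/1.8) = 82 − 16.18 = 65.82 dB.
cooling tower: 86 − 20·log₁₀(12.6/1.8) = 86 − 16.90 = 69.10 dB.
pump: 91 − 20·log₁₀(13.1/1.8) = 91 − 17.24 = 73.76 dB.
hydraulic press: 101 − 20·log₁₀(20.0/1.8) = 101 − 20.92 = 80.08 dB.
Σ 10^(L/10) = 1.377e+08 → L_total = 10·log₁₀(1.377e+08) = 81.39 dB.

81.4 dB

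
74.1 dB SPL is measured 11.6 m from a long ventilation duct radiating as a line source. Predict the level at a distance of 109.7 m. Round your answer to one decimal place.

Cylindrical spreading from a line source gives a 10·log₁₀(r₂/r₁) drop.
L₂ = 74.1 − 10·log₁₀(109.7/11.6) = 74.1 − 9.757 = 64.34 dB SPL.

64.3 dB SPL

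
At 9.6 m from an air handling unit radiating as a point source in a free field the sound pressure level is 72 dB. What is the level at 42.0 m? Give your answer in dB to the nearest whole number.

59 dB

For a point source, L₂ = L₁ − 20·log₁₀(r₂/r₁).
L₂ = 72 − 20·log₁₀(42.0/9.6) = 72 − 12.820 = 59.18 dB.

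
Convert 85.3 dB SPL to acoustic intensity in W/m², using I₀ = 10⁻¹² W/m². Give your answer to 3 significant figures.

L = 10·log₁₀(I/I₀) ⇒ I = I₀·10^(L/10) = 10⁻¹² × 10^8.53.

0.000339 W/m²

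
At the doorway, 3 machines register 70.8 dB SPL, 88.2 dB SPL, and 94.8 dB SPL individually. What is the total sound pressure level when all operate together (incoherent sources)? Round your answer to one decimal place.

Incoherent sources combine by intensity addition: L_total = 10·log₁₀(Σ 10^(L_i/10)).
Σ 10^(L/10) = 10^(70.8/10) + 10^(88.2/10) + 10^(94.8/10) = 3.693e+09.
L_total = 10·log₁₀(3.693e+09) = 95.67 dB SPL.

95.7 dB SPL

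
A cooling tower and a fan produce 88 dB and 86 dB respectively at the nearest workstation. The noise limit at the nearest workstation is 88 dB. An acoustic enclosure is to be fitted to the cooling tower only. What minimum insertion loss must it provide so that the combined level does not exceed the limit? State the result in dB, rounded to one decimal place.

Fixed contribution from the other source: Σ 10^(L/10) = 10^(86/10) = 3.981e+08 (86.00 dB).
To meet 88 dB overall, the treated cooling tower may contribute at most 10^(88/10) − 3.981e+08 = 2.329e+08, i.e. 83.67 dB.
So the cooling tower must be reduced from 88 to 83.67 dB: IL = 4.33 dB.

4.3 dB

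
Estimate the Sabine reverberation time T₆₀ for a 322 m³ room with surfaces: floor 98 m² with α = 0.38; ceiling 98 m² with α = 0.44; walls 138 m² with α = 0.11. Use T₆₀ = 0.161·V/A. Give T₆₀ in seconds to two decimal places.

Summing Sᵢαᵢ: 98·0.38 + 98·0.44 + 138·0.11 = 95.54 m².
T₆₀ = 0.161 × 322 / 95.54 = 0.543 s.

0.54 s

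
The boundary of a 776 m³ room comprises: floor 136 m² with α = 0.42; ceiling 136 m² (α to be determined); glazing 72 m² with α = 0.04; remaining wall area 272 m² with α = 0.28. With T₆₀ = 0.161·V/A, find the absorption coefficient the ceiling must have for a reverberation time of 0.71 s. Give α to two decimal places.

0.29

A = 0.161·V/T₆₀ = 0.161·776/0.71 = 175.97 m² sabins.
Absorption from the other surfaces = 136·0.42 + 72·0.04 + 272·0.28 = 136.16 m², so the ceiling must supply 39.81 m² over 136 m².
α = 39.81/136 = 0.293.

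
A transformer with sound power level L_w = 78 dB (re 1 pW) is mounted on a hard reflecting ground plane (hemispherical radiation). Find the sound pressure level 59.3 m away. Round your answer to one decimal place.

34.6 dB

L_p = L_w − 10·log₁₀(2π·r²) with r = 59.3 m.
2π·r² = 2.209e+04 m², 10·log₁₀ of that is 43.443 dB.
L_p = 78 − 43.443 = 34.56 dB.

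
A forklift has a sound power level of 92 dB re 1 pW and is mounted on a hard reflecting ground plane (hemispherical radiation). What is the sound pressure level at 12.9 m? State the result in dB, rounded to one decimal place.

L_p = L_w − 10·log₁₀(2π·r²) with r = 12.9 m.
2π·r² = 1046 m², 10·log₁₀ of that is 30.194 dB.
L_p = 92 − 30.194 = 61.81 dB.

61.8 dB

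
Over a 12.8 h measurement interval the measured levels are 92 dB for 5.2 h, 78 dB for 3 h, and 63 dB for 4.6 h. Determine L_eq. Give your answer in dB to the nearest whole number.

88 dB

L_eq = 10·log₁₀[(1/T)·Σ tᵢ·10^(Lᵢ/10)] with T = 12.8 h.
Σ tᵢ·10^(Lᵢ/10) = 5.2·10^(92/10) + 3·10^(78/10) + 4.6·10^(63/10) = 8.440e+09.
L_eq = 10·log₁₀(8.440e+09/12.8) = 88.19 dB.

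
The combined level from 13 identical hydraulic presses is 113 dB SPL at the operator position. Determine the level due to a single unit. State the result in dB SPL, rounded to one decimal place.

101.9 dB SPL

13 equal contributions raise the level by 10·log₁₀ 13 = 11.139 dB, so each unit alone gives 113 − 11.139.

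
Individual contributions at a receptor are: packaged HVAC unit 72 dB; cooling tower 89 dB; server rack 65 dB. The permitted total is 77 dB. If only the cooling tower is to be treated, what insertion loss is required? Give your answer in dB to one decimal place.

14.1 dB

The untreated sources together contribute 10^(72/10) + 10^(65/10) = 1.901e+07, i.e. 72.79 dB.
To meet 77 dB overall, the treated cooling tower may contribute at most 10^(77/10) − 1.901e+07 = 3.111e+07, i.e. 74.93 dB.
So the cooling tower must be reduced from 89 to 74.93 dB: IL = 14.07 dB.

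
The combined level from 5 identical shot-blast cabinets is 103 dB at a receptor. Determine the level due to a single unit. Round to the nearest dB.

For N identical incoherent sources L_total = L₁ + 10·log₁₀ N, so L₁ = 103 − 10·log₁₀(5) = 103 − 6.990.

96 dB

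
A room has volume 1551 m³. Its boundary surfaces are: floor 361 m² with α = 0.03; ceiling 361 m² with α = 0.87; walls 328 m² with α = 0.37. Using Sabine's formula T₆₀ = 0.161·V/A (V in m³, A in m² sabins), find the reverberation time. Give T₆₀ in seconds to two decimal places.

0.56 s

A = Σ Sᵢαᵢ = 361·0.03 + 361·0.87 + 328·0.37 = 446.26 m².
T₆₀ = 0.161 × 1551 / 446.26 = 0.560 s.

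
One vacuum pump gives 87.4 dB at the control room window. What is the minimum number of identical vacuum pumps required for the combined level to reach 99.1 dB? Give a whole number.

N identical sources give L₁ + 10·log₁₀ N, so require 10·log₁₀ N ≥ 99.1 − 87.4 = 11.7 dB.
N ≥ 10^(11.7/10) = 14.791, so N = 15.

15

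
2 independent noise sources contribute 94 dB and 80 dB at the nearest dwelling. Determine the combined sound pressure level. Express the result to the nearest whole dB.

94 dB

For uncorrelated sources the intensities add, so convert each level to linear form, sum, and take 10·log₁₀ of the total.
Σ 10^(L/10) = 10^(94/10) + 10^(80/10) = 2.612e+09.
L_total = 10·log₁₀(2.612e+09) = 94.17 dB.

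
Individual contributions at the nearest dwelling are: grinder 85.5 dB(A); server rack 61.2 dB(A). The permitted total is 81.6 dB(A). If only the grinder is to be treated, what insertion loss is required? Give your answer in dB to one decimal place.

3.9 dB

The untreated sources together contribute 10^(61.2/10) = 1.318e+06, i.e. 61.20 dB(A).
The limit corresponds to 10^(81.6/10) = 1.445e+08; subtracting the fixed part leaves 1.432e+08 for the grinder, i.e. 81.56 dB(A).
Required insertion loss = 85.5 − 81.56 = 3.94 dB.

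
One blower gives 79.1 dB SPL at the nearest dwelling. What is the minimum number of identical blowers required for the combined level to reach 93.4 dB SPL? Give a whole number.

Need L₁ + 10·log₁₀ N ≥ 93.4, i.e. log₁₀ N ≥ 1.43.
N ≥ 10^(14.3/10) = 26.915, so N = 27.

27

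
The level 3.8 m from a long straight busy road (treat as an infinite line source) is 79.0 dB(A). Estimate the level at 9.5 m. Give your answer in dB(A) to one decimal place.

For a line source, L₂ = L₁ − 10·log₁₀(r₂/r₁).
L₂ = 79.0 − 10·log₁₀(9.5/3.8) = 79.0 − 3.979 = 75.02 dB(A).

75.0 dB(A)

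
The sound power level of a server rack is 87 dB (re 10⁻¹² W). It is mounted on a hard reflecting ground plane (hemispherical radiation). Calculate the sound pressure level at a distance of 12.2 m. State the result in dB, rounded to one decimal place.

57.3 dB

L_p = L_w − 10·log₁₀(2π·r²) with r = 12.2 m.
2π·r² = 935.2 m², 10·log₁₀ of that is 29.709 dB.
L_p = 87 − 29.709 = 57.29 dB.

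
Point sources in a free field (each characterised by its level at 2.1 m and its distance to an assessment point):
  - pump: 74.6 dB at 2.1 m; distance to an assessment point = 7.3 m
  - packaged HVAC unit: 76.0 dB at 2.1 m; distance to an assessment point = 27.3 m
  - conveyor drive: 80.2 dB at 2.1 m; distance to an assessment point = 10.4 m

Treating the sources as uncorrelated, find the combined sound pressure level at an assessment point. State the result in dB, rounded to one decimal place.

Propagate each source to the receiver with L = L_ref − 20·log₁₀(r/r_ref), then add intensities.
pump: 74.6 − 20·log₁₀(7.3/2.1) = 74.6 − 10.82 = 63.78 dB.
packaged HVAC unit: 76.0 − 20·log₁₀(27.3/2.1) = 76.0 − 22.28 = 53.72 dB.
conveyor drive: 80.2 − 20·log₁₀(10.4/2.1) = 80.2 − 13.90 = 66.30 dB.
Σ 10^(L/10) = 6.892e+06 → L_total = 10·log₁₀(6.892e+06) = 68.38 dB.

68.4 dB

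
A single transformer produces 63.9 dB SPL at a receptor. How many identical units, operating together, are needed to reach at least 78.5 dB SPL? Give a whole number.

Need L₁ + 10·log₁₀ N ≥ 78.5, i.e. log₁₀ N ≥ 1.46.
N ≥ 10^(14.6/10) = 28.840, so N = 29.

29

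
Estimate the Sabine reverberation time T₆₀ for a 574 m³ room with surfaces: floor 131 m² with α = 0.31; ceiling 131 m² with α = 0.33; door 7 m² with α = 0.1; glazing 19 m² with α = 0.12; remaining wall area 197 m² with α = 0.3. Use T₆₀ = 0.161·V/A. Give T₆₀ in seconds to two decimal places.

Total absorption A = 131·0.31 + 131·0.33 + 7·0.1 + 19·0.12 + 197·0.3 = 145.92 m² sabins.
T₆₀ = 0.161·V/A = 0.161·574/145.92 = 0.633 s.

0.63 s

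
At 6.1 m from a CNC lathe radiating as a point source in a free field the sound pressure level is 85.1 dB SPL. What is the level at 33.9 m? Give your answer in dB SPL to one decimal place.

70.2 dB SPL

Spherical spreading from a point source gives a 20·log₁₀(r₂/r₁) drop.
L₂ = 85.1 − 20·log₁₀(33.9/6.1) = 85.1 − 14.897 = 70.20 dB SPL.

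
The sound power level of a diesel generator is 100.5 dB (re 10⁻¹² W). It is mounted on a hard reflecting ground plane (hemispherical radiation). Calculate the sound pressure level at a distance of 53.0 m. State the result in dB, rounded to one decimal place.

L_p = L_w − 10·log₁₀(2π·r²) with r = 53.0 m.
2π·r² = 1.765e+04 m², 10·log₁₀ of that is 42.467 dB.
L_p = 100.5 − 42.467 = 58.03 dB.

58.0 dB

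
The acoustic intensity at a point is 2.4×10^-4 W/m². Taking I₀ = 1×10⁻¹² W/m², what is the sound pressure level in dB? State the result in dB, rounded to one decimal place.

L = 10·log₁₀(I/I₀) = 10·log₁₀(2.4×10^-4/10⁻¹²) = 10·log₁₀(2.4×10^8).
L = 10·(0.3802 + 8) = 83.80 dB.

83.8 dB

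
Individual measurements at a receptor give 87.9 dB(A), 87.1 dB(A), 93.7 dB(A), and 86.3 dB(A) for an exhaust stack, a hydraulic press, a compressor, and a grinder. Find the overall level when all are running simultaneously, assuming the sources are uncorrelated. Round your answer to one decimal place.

95.9 dB(A)

Incoherent sources combine by intensity addition: L_total = 10·log₁₀(Σ 10^(L_i/10)).
Σ 10^(L/10) = 10^(87.9/10) + 10^(87.1/10) + 10^(93.7/10) + 10^(86.3/10) = 3.900e+09.
L_total = 10·log₁₀(3.900e+09) = 95.91 dB(A).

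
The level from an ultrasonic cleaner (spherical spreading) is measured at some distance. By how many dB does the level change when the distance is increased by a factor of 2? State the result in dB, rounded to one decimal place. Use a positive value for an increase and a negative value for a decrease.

-6.0 dB

Point-source spreading: ΔL = −20·log₁₀(r₂/r₁).
ΔL = −20·log₁₀(2) = -6.02 dB.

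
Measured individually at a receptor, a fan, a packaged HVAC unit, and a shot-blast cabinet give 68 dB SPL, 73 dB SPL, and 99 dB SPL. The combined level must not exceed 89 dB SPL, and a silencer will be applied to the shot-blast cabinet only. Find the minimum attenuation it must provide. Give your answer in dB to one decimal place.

10.1 dB

Fixed contribution from the other sources: Σ 10^(L/10) = 10^(68/10) + 10^(73/10) = 2.626e+07 (74.19 dB SPL).
The limit corresponds to 10^(89/10) = 7.943e+08; subtracting the fixed part leaves 7.681e+08 for the shot-blast cabinet, i.e. 88.85 dB SPL.
Required insertion loss = 99 − 88.85 = 10.15 dB.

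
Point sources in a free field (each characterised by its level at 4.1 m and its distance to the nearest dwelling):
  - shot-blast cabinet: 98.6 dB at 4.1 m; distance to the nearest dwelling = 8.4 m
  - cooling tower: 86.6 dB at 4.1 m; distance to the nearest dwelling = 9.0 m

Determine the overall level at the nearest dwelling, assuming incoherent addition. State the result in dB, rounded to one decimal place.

Apply inverse-square spreading to bring every level to the receiver, then sum 10^(L/10).
shot-blast cabinet: 98.6 − 20·log₁₀(8.4/4.1) = 98.6 − 6.23 = 92.37 dB.
cooling tower: 86.6 − 20·log₁₀(9.0/4.1) = 86.6 − 6.83 = 79.77 dB.
Σ 10^(L/10) = 1.821e+09 → L_total = 10·log₁₀(1.821e+09) = 92.60 dB.

92.6 dB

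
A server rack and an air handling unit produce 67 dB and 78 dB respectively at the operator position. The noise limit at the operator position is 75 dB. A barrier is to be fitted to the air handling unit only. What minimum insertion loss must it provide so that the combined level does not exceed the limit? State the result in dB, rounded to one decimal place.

Fixed contribution from the other source: Σ 10^(L/10) = 10^(67/10) = 5.012e+06 (67.00 dB).
To meet 75 dB overall, the treated air handling unit may contribute at most 10^(75/10) − 5.012e+06 = 2.661e+07, i.e. 74.25 dB.
Required insertion loss = 78 − 74.25 = 3.75 dB.

3.7 dB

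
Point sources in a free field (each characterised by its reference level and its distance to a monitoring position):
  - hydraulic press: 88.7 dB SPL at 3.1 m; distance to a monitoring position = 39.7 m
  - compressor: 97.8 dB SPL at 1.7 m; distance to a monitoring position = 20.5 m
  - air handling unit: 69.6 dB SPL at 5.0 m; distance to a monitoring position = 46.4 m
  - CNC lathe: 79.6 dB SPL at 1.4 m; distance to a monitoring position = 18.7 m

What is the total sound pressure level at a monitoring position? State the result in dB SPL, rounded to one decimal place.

76.7 dB SPL

First find each source's level at the receiver (point-source: −20·log₁₀(r/r_ref)), then combine on an intensity basis.
hydraulic press: 88.7 − 20·log₁₀(39.7/3.1) = 88.7 − 22.15 = 66.55 dB SPL.
compressor: 97.8 − 20·log₁₀(20.5/1.7) = 97.8 − 21.63 = 76.17 dB SPL.
air handling unit: 69.6 − 20·log₁₀(46.4/5.0) = 69.6 − 19.35 = 50.25 dB SPL.
CNC lathe: 79.6 − 20·log₁₀(18.7/1.4) = 79.6 − 22.51 = 57.09 dB SPL.
Σ 10^(L/10) = 4.657e+07 → L_total = 10·log₁₀(4.657e+07) = 76.68 dB SPL.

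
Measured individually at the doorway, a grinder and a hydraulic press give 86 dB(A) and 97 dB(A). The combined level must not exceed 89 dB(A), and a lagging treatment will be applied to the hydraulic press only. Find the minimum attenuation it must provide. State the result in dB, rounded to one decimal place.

Everything except the hydraulic press sums to 10^(86/10) = 3.981e+08 in linear terms, 86.00 dB(A).
To meet 89 dB(A) overall, the treated hydraulic press may contribute at most 10^(89/10) − 3.981e+08 = 3.962e+08, i.e. 85.98 dB(A).
So the hydraulic press must be reduced from 97 to 85.98 dB(A): IL = 11.02 dB.

11.0 dB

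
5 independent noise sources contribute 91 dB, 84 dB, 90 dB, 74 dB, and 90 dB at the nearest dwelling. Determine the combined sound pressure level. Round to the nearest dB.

Incoherent sources combine by intensity addition: L_total = 10·log₁₀(Σ 10^(L_i/10)).
Σ 10^(L/10) = 10^(91/10) + 10^(84/10) + 10^(90/10) + 10^(74/10) + 10^(90/10) = 3.535e+09.
L_total = 10·log₁₀(3.535e+09) = 95.48 dB.

95 dB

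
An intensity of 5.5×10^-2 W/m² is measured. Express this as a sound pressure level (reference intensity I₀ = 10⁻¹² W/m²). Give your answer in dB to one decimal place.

Dividing by I₀ shifts the exponent by 12: I/I₀ = 5.5×10^10.
L = 10·(0.7404 + 10) = 107.40 dB.

107.4 dB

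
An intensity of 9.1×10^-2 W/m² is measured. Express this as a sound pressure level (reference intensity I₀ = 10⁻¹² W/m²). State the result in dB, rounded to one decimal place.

109.6 dB

Dividing by I₀ shifts the exponent by 12: I/I₀ = 9.1×10^10.
L = 10·(0.9590 + 10) = 109.59 dB.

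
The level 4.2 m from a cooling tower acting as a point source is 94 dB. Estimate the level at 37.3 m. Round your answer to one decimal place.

75.0 dB

Spherical spreading from a point source gives a 20·log₁₀(r₂/r₁) drop.
L₂ = 94 − 20·log₁₀(37.3/4.2) = 94 − 18.969 = 75.03 dB.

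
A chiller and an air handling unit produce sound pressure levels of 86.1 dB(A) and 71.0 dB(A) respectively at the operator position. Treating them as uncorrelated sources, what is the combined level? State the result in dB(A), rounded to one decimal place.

Incoherent sources combine by intensity addition: L_total = 10·log₁₀(Σ 10^(L_i/10)).
Σ 10^(L/10) = 10^(86.1/10) + 10^(71.0/10) = 4.200e+08.
L_total = 10·log₁₀(4.200e+08) = 86.23 dB(A).

86.2 dB(A)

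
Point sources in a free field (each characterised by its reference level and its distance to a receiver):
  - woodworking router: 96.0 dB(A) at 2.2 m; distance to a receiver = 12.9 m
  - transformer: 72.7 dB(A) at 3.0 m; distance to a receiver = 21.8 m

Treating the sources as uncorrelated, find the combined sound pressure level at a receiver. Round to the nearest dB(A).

Apply inverse-square spreading to bring every level to the receiver, then sum 10^(L/10).
woodworking router: 96.0 − 20·log₁₀(12.9/2.2) = 96.0 − 15.36 = 80.64 dB(A).
transformer: 72.7 − 20·log₁₀(21.8/3.0) = 72.7 − 17.23 = 55.47 dB(A).
Σ 10^(L/10) = 1.161e+08 → L_total = 10·log₁₀(1.161e+08) = 80.65 dB(A).

81 dB(A)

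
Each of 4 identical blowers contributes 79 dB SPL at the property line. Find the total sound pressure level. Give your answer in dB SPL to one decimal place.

85.0 dB SPL

N identical incoherent sources raise the level by 10·log₁₀ N.
L_total = 79 + 10·log₁₀(4) = 79 + 6.021 = 85.02 dB SPL.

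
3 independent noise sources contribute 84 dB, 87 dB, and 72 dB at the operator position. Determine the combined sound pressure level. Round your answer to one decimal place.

For uncorrelated sources the intensities add, so convert each level to linear form, sum, and take 10·log₁₀ of the total.
Σ 10^(L/10) = 10^(84/10) + 10^(87/10) + 10^(72/10) = 7.682e+08.
L_total = 10·log₁₀(7.682e+08) = 88.85 dB.

88.9 dB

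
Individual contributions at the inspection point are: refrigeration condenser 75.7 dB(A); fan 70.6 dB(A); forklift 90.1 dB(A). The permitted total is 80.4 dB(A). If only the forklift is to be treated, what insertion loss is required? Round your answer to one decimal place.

Everything except the forklift sums to 10^(75.7/10) + 10^(70.6/10) = 4.864e+07 in linear terms, 76.87 dB(A).
To meet 80.4 dB(A) overall, the treated forklift may contribute at most 10^(80.4/10) − 4.864e+07 = 6.101e+07, i.e. 77.85 dB(A).
Required insertion loss = 90.1 − 77.85 = 12.25 dB.

12.2 dB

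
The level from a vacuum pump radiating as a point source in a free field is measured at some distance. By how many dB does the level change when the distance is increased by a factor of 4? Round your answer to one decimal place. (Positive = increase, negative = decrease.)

-12.0 dB

A point source loses 6 dB per doubling of distance; generally ΔL = −20·log₁₀(r₂/r₁).
ΔL = −20·log₁₀(4) = -12.04 dB.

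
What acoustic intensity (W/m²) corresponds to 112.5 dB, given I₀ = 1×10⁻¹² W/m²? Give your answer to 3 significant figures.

I/I₀ = 10^(112.5/10) = 1.778e+11, so I = 1.778e+11 × 10⁻¹² W/m².

0.178 W/m²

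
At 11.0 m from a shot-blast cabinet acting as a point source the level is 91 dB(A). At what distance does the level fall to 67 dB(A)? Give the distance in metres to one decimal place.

174.3 m

Point-source spreading drops the level by 20·log₁₀(r₂/r₁); inverting, r₂/r₁ = 10^(ΔL/20).
r₂ = 11.0·10^((91−67)/20) = 11.0·10^(24.0/20) = 174.34 m.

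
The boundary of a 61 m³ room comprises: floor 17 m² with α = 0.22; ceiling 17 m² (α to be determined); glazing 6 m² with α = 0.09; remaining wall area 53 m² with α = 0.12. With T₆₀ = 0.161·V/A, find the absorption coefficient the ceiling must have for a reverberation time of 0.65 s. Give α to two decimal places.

A = 0.161·V/T₆₀ = 0.161·61/0.65 = 15.11 m² sabins.
Absorption from the other surfaces = 17·0.22 + 6·0.09 + 53·0.12 = 10.64 m², so the ceiling must supply 4.47 m² over 17 m².
α = 4.47/17 = 0.263.

0.26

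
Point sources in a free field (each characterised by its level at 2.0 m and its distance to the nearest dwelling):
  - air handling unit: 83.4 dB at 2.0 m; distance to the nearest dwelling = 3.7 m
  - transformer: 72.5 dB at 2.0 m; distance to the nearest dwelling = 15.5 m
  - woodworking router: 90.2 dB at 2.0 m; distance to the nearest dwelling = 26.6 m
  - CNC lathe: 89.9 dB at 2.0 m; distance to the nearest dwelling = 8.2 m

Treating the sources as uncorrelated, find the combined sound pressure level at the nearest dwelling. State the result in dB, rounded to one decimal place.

81.1 dB

First find each source's level at the receiver (point-source: −20·log₁₀(r/r_ref)), then combine on an intensity basis.
air handling unit: 83.4 − 20·log₁₀(3.7/2.0) = 83.4 − 5.34 = 78.06 dB.
transformer: 72.5 − 20·log₁₀(15.5/2.0) = 72.5 − 17.79 = 54.71 dB.
woodworking router: 90.2 − 20·log₁₀(26.6/2.0) = 90.2 − 22.48 = 67.72 dB.
CNC lathe: 89.9 − 20·log₁₀(8.2/2.0) = 89.9 − 12.26 = 77.64 dB.
Σ 10^(L/10) = 1.283e+08 → L_total = 10·log₁₀(1.283e+08) = 81.08 dB.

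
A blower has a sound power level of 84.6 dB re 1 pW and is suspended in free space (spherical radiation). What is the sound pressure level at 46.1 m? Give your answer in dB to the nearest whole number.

The power spreads over a sphere of area 4π·r², so L_p = L_w − 10·log₁₀(4π·r²).
4π·r² = 2.671e+04 m², 10·log₁₀ of that is 44.266 dB.
L_p = 84.6 − 44.266 = 40.33 dB.

40 dB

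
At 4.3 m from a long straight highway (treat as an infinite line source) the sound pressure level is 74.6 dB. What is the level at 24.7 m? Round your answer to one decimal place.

For a line source, L₂ = L₁ − 10·log₁₀(r₂/r₁).
L₂ = 74.6 − 10·log₁₀(24.7/4.3) = 74.6 − 7.592 = 67.01 dB.

67.0 dB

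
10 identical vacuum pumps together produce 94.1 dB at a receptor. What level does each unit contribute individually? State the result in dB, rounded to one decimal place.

84.1 dB

Dividing the total intensity by 10 lowers the level by 10·log₁₀ 10 = 10.000 dB: L₁ = 94.1 − 10.000.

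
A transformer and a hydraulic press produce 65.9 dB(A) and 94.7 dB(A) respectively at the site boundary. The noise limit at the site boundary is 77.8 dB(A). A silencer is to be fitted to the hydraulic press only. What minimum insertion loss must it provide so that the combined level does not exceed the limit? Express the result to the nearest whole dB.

17 dB

The untreated sources together contribute 10^(65.9/10) = 3.890e+06, i.e. 65.90 dB(A).
To meet 77.8 dB(A) overall, the treated hydraulic press may contribute at most 10^(77.8/10) − 3.890e+06 = 5.637e+07, i.e. 77.51 dB(A).
Required insertion loss = 94.7 − 77.51 = 17.19 dB.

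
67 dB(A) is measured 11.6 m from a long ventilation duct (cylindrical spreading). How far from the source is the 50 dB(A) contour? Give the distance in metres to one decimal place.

581.4 m

The 17.0 dB drop corresponds to a distance ratio of 10^(17.0/10) for a line source.
r₂ = 11.6·10^((67−50)/10) = 11.6·10^(17.0/10) = 581.38 m.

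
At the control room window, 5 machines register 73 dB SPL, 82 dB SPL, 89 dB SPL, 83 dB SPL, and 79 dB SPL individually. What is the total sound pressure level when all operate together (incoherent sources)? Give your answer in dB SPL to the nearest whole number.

91 dB SPL

For uncorrelated sources the intensities add, so convert each level to linear form, sum, and take 10·log₁₀ of the total.
Σ 10^(L/10) = 10^(73/10) + 10^(82/10) + 10^(89/10) + 10^(83/10) + 10^(79/10) = 1.252e+09.
L_total = 10·log₁₀(1.252e+09) = 90.98 dB SPL.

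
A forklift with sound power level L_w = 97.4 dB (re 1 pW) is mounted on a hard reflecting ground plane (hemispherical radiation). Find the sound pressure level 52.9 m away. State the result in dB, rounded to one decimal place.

54.9 dB

Free-field hemispherical radiation: L_p = L_w − 10·log₁₀(2π·r²), r = 52.9 m.
2π·r² = 1.758e+04 m², 10·log₁₀ of that is 42.451 dB.
L_p = 97.4 − 42.451 = 54.95 dB.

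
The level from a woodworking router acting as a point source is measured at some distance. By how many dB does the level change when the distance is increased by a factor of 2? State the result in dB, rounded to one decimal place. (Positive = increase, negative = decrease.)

-6.0 dB

With spherical spreading the level changes by −20·log₁₀(r₂/r₁).
ΔL = −20·log₁₀(2) = -6.02 dB.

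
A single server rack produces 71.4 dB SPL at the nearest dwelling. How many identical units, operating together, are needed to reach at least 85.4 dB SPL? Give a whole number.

26

Need L₁ + 10·log₁₀ N ≥ 85.4, i.e. log₁₀ N ≥ 1.40.
N ≥ 10^(14.0/10) = 25.119, so N = 26.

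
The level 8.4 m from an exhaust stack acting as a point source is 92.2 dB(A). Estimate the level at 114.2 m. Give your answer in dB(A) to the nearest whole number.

Point-source attenuation: ΔL = 20·log₁₀(r₂/r₁) = 20·log₁₀(114.2/8.4) = 22.668 dB.
L₂ = 92.2 − 20·log₁₀(114.2/8.4) = 92.2 − 22.668 = 69.53 dB(A).

70 dB(A)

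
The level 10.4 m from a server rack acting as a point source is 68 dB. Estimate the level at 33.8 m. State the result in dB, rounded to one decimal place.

For a point source, L₂ = L₁ − 20·log₁₀(r₂/r₁).
L₂ = 68 − 20·log₁₀(33.8/10.4) = 68 − 10.238 = 57.76 dB.

57.8 dB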